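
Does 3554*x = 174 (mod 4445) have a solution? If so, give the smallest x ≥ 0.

1691

gcd(3554, 4445) = 1, so a unique solution mod 4445 exists.
3554⁻¹ ≡ 444 (mod 4445).
x ≡ 444*174 ≡ 1691 (mod 4445).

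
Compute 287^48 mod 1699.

By square-and-multiply:
48 in binary is 110000, i.e. 48 = 32 + 16.
287^1 ≡ 287 (mod 1699)
287^2 ≡ 287^2 = 82369 ≡ 817 (mod 1699)
287^4 ≡ 817^2 = 667489 ≡ 1481 (mod 1699)
287^8 ≡ 1481^2 = 2193361 ≡ 1651 (mod 1699)
287^16 ≡ 1651^2 = 2725801 ≡ 605 (mod 1699)
287^32 ≡ 605^2 = 366025 ≡ 740 (mod 1699)
287^48 = 287^32 · 287^16 ≡ 740 · 605 (mod 1699).
740 · 605 = 447700 ≡ 863 (mod 1699).

863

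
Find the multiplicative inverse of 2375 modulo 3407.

By the extended Euclidean algorithm:
3407 = 1·2375 + 1032
2375 = 2·1032 + 311
1032 = 3·311 + 99
311 = 3·99 + 14
99 = 7·14 + 1
14 = 14·1 + 0
gcd(2375, 3407) = 1, so the inverse exists.
Bézout: 1 = 168·3407 − 241·2375.
So 2375⁻¹ ≡ −241 ≡ 3166 (mod 3407).

3166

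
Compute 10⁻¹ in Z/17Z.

12

17 = 1·10 + 7
10 = 1·7 + 3
7 = 2·3 + 1
3 = 3·1 + 0
gcd(10, 17) = 1, so the inverse exists.
Back-substitute for 1:
1 = 1·7 − 2·3
  = −2·10 + 3·7
  = 3·17 − 5·10
So 10⁻¹ ≡ −5 ≡ 12 (mod 17).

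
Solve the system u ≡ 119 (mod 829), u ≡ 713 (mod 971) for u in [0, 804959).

620211

829⁻¹ mod 971: 829×253 ≡ 1 (mod 971), so 829⁻¹ ≡ 253.
u = 119 + 829×((713 − 119)×253 mod 971) = 119 + 829×748 = 620211.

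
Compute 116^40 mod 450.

Using repeated squaring:
40 in binary is 101000, i.e. 40 = 32 + 8.
116^1 ≡ 116 (mod 450)
116^2 ≡ 116^2 = 13456 ≡ 406 (mod 450)
116^4 ≡ 406^2 = 164836 ≡ 136 (mod 450)
116^8 ≡ 136^2 = 18496 ≡ 46 (mod 450)
116^16 ≡ 46^2 = 2116 ≡ 316 (mod 450)
116^32 ≡ 316^2 = 99856 ≡ 406 (mod 450)
116^40 = 116^32 · 116^8 ≡ 406 · 46 (mod 450).
406 · 46 = 18676 ≡ 226 (mod 450).

226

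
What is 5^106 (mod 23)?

6

106 in binary is 1101010, i.e. 106 = 64 + 32 + 8 + 2.
5^1 ≡ 5 (mod 23)
5^2 ≡ 5^2 = 25 ≡ 2 (mod 23)
5^4 ≡ 2^2 = 4 (mod 23)
5^8 ≡ 4^2 = 16 (mod 23)
5^16 ≡ 16^2 = 256 ≡ 3 (mod 23)
5^32 ≡ 3^2 = 9 (mod 23)
5^64 ≡ 9^2 = 81 ≡ 12 (mod 23)
5^106 = 5^64 * 5^32 * 5^8 * 5^2 ≡ 12 * 9 * 16 * 2 (mod 23).
Accumulate the product:
12 * 9 = 108 ≡ 16
16 * 16 = 256 ≡ 3
3 * 2 = 6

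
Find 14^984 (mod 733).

Using repeated squaring:
984 in binary is 1111011000, i.e. 984 = 512 + 256 + 128 + 64 + 16 + 8.
14^1 ≡ 14 (mod 733)
14^2 ≡ 14^2 = 196 (mod 733)
14^4 ≡ 196^2 = 38416 ≡ 300 (mod 733)
14^8 ≡ 300^2 = 90000 ≡ 574 (mod 733)
14^16 ≡ 574^2 = 329476 ≡ 359 (mod 733)
14^32 ≡ 359^2 = 128881 ≡ 606 (mod 733)
14^64 ≡ 606^2 = 367236 ≡ 3 (mod 733)
14^128 ≡ 3^2 = 9 (mod 733)
14^256 ≡ 9^2 = 81 (mod 733)
14^512 ≡ 81^2 = 6561 ≡ 697 (mod 733)
14^984 = 14^512 * 14^256 * 14^128 * 14^64 * 14^16 * 14^8 ≡ 697 * 81 * 9 * 3 * 359 * 574 (mod 733).
Accumulate the product:
697 * 81 = 56457 ≡ 16
16 * 9 = 144
144 * 3 = 432
432 * 359 = 155088 ≡ 425
425 * 574 = 243950 ≡ 594

594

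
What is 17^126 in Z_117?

126 in binary is 1111110, i.e. 126 = 64 + 32 + 16 + 8 + 4 + 2.
17^1 ≡ 17 (mod 117)
17^2 ≡ 17^2 = 289 ≡ 55 (mod 117)
17^4 ≡ 55^2 = 3025 ≡ 100 (mod 117)
17^8 ≡ 100^2 = 10000 ≡ 55 (mod 117)
17^16 ≡ 55^2 = 3025 ≡ 100 (mod 117)
17^32 ≡ 100^2 = 10000 ≡ 55 (mod 117)
17^64 ≡ 55^2 = 3025 ≡ 100 (mod 117)
17^126 = 17^64 × 17^32 × 17^16 × 17^8 × 17^4 × 17^2 ≡ 100 × 55 × 100 × 55 × 100 × 55 (mod 117).
Accumulate the product:
100 × 55 = 5500 ≡ 1
1 × 100 = 100
100 × 55 = 5500 ≡ 1
1 × 100 = 100
100 × 55 = 5500 ≡ 1

1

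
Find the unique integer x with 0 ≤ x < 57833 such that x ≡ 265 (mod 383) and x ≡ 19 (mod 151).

46225

383⁻¹ mod 151: 383*110 ≡ 1 (mod 151), so 383⁻¹ ≡ 110.
x = 265 + 383*((19 − 265)*110 mod 151) = 265 + 383*120 = 46225.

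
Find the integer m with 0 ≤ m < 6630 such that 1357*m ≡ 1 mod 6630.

4363

6630 = 4·1357 + 1202
1357 = 1·1202 + 155
1202 = 7·155 + 117
155 = 1·117 + 38
117 = 3·38 + 3
38 = 12·3 + 2
3 = 1·2 + 1
2 = 2·1 + 0
gcd(1357, 6630) = 1, so the inverse exists.
Bézout: 1 = 464·6630 − 2267·1357.
So 1357⁻¹ ≡ −2267 ≡ 4363 (mod 6630).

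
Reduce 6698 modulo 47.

24

6698 = 142×47 + 24, so 6698 ≡ 24 (mod 47).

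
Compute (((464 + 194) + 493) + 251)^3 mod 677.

464 + 194 = 658
658 + 493 = 1151 ≡ 474 (mod 677)
474 + 251 = 725 ≡ 48 (mod 677)
(48)^3 ≡ 241 (mod 677)

241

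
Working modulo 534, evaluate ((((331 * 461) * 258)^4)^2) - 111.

261

331 * 461 = 152591 ≡ 401 (mod 534)
401 * 258 = 103458 ≡ 396 (mod 534)
(396)^4 ≡ 360 (mod 534)
(360)^2 ≡ 372 (mod 534)
372 - 111 = 261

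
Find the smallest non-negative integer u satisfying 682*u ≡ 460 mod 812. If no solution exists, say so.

gcd(682, 812) = 2, and 2 | 460, so solutions exist.
Divide through by 2: 341*u mod 406 = 230.
341⁻¹ ≡ 381 (mod 406).
u ≡ 381*230 ≡ 340 (mod 406).
The smallest non-negative solution is u = 340.

340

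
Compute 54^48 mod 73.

8

48 in binary is 110000, i.e. 48 = 32 + 16.
54^1 ≡ 54 (mod 73)
54^2 ≡ 54^2 = 2916 ≡ 69 (mod 73)
54^4 ≡ 69^2 = 4761 ≡ 16 (mod 73)
54^8 ≡ 16^2 = 256 ≡ 37 (mod 73)
54^16 ≡ 37^2 = 1369 ≡ 55 (mod 73)
54^32 ≡ 55^2 = 3025 ≡ 32 (mod 73)
54^48 = 54^32 × 54^16 ≡ 32 × 55 (mod 73).
32 × 55 = 1760 ≡ 8 (mod 73).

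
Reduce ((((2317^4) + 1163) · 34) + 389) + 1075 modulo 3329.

2548

(2317)^4 ≡ 3177 (mod 3329)
3177 + 1163 = 4340 ≡ 1011 (mod 3329)
1011 · 34 = 34374 ≡ 1084 (mod 3329)
1084 + 389 = 1473
1473 + 1075 = 2548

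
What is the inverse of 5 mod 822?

329

By the extended Euclidean algorithm:
822 = 164*5 + 2
5 = 2*2 + 1
2 = 2*1 + 0
gcd(5, 822) = 1, so the inverse exists.
Bézout: 1 = −2*822 + 329*5.
So 5⁻¹ ≡ 329 (mod 822).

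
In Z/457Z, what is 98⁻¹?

14

By the extended Euclidean algorithm:
457 = 4·98 + 65
98 = 1·65 + 33
65 = 1·33 + 32
33 = 1·32 + 1
32 = 32·1 + 0
gcd(98, 457) = 1, so the inverse exists.
Bézout: 1 = −3·457 + 14·98.
So 98⁻¹ ≡ 14 (mod 457).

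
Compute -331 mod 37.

-331 = -9×37 + 2, so -331 ≡ 2 (mod 37).

2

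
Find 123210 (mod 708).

123210 = 174×708 + 18, so 123210 ≡ 18 (mod 708).

18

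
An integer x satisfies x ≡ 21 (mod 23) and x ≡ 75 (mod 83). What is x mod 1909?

573

23⁻¹ mod 83: 23·65 ≡ 1 (mod 83), so 23⁻¹ ≡ 65.
x = 21 + 23·((75 − 21)·65 mod 83) = 21 + 23·24 = 573.
Check: 573 mod 23 = 21, 573 mod 83 = 75. ✓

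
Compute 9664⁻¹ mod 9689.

3488

By the extended Euclidean algorithm:
9689 = 1·9664 + 25
9664 = 386·25 + 14
25 = 1·14 + 11
14 = 1·11 + 3
11 = 3·3 + 2
3 = 1·2 + 1
2 = 2·1 + 0
gcd(9664, 9689) = 1, so the inverse exists.
Bézout: 1 = −3479·9689 + 3488·9664.
So 9664⁻¹ ≡ 3488 (mod 9689).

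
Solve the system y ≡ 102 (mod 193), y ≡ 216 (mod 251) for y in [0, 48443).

193⁻¹ mod 251: 193*238 ≡ 1 (mod 251), so 193⁻¹ ≡ 238.
y = 102 + 193*((216 − 102)*238 mod 251) = 102 + 193*24 = 4734.
Check: 4734 mod 193 = 102, 4734 mod 251 = 216. ✓

4734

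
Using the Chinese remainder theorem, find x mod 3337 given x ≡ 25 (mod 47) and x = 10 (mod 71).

47⁻¹ mod 71: 47*68 ≡ 1 (mod 71), so 47⁻¹ ≡ 68.
x = 25 + 47*((10 − 25)*68 mod 71) = 25 + 47*45 = 2140.

2140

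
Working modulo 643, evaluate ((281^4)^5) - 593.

38

(281)^4 ≡ 309 (mod 643)
(309)^5 ≡ 631 (mod 643)
631 - 593 = 38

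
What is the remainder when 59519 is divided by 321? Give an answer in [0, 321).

134

59519 = 185×321 + 134, so 59519 ≡ 134 (mod 321).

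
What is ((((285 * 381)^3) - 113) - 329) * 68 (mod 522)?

285 * 381 = 108585 ≡ 9 (mod 522)
(9)^3 ≡ 207 (mod 522)
207 - 113 = 94
94 - 329 = -235 ≡ 287 (mod 522)
287 * 68 = 19516 ≡ 202 (mod 522)

202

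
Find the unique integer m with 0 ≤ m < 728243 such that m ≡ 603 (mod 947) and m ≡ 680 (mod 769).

947⁻¹ mod 769: 947×661 ≡ 1 (mod 769), so 947⁻¹ ≡ 661.
m = 603 + 947×((680 − 603)×661 mod 769) = 603 + 947×143 = 136024.

136024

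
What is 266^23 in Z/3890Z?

2746

23 in binary is 10111, i.e. 23 = 16 + 4 + 2 + 1.
266^1 ≡ 266 (mod 3890)
266^2 ≡ 266^2 = 70756 ≡ 736 (mod 3890)
266^4 ≡ 736^2 = 541696 ≡ 986 (mod 3890)
266^8 ≡ 986^2 = 972196 ≡ 3586 (mod 3890)
266^16 ≡ 3586^2 = 12859396 ≡ 2946 (mod 3890)
266^23 = 266^16 × 266^4 × 266^2 × 266^1 ≡ 2946 × 986 × 736 × 266 (mod 3890).
Accumulate the product:
2946 × 986 = 2904756 ≡ 2816
2816 × 736 = 2072576 ≡ 3096
3096 × 266 = 823536 ≡ 2746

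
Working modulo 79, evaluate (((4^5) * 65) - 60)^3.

(4)^5 ≡ 76 (mod 79)
76 * 65 = 4940 ≡ 42 (mod 79)
42 - 60 = -18 ≡ 61 (mod 79)
(61)^3 ≡ 14 (mod 79)

14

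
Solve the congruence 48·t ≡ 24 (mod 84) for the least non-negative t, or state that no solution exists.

gcd(48, 84) = 12, and 12 | 24, so solutions exist.
Divide through by 12: 4·t ≡ 2 (mod 7).
4⁻¹ ≡ 2 (mod 7).
t ≡ 2·2 ≡ 4 (mod 7).
The smallest non-negative solution is t = 4.

4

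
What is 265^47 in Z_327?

313

265^1 ≡ 265 (mod 327)
265^2 ≡ 265^2 = 70225 ≡ 247 (mod 327)
265^4 ≡ 247^2 = 61009 ≡ 187 (mod 327)
265^8 ≡ 187^2 = 34969 ≡ 307 (mod 327)
265^16 ≡ 307^2 = 94249 ≡ 73 (mod 327)
265^32 ≡ 73^2 = 5329 ≡ 97 (mod 327)
265^47 = 265^32 × 265^8 × 265^4 × 265^2 × 265^1 ≡ 97 × 307 × 187 × 247 × 265 (mod 327).
Accumulate the product:
97 × 307 = 29779 ≡ 22
22 × 187 = 4114 ≡ 190
190 × 247 = 46930 ≡ 169
169 × 265 = 44785 ≡ 313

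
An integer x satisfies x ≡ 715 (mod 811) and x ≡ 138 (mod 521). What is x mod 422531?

811⁻¹ mod 521: 811×106 ≡ 1 (mod 521), so 811⁻¹ ≡ 106.
x = 715 + 811×((138 − 715)×106 mod 521) = 715 + 811×316 = 256991.
Check: 256991 mod 811 = 715, 256991 mod 521 = 138. ✓

256991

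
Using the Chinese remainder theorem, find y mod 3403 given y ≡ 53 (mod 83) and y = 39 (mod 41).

83⁻¹ mod 41: 83·1 ≡ 1 (mod 41), so 83⁻¹ ≡ 1.
y = 53 + 83·((39 − 53)·1 mod 41) = 53 + 83·27 = 2294.

2294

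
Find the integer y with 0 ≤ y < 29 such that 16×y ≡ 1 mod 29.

20

29 = 1·16 + 13
16 = 1·13 + 3
13 = 4·3 + 1
3 = 3·1 + 0
gcd(16, 29) = 1, so the inverse exists.
Bézout: 1 = 5·29 − 9·16.
So 16⁻¹ ≡ −9 ≡ 20 (mod 29).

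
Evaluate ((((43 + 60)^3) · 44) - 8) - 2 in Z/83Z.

70

43 + 60 = 103 ≡ 20 (mod 83)
(20)^3 ≡ 32 (mod 83)
32 · 44 = 1408 ≡ 80 (mod 83)
80 - 8 = 72
72 - 2 = 70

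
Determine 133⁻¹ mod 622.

463

622 = 4×133 + 90
133 = 1×90 + 43
90 = 2×43 + 4
43 = 10×4 + 3
4 = 1×3 + 1
3 = 3×1 + 0
gcd(133, 622) = 1, so the inverse exists.
Back-substitute for 1:
1 = 1×4 − 1×3
  = −1×43 + 11×4
  = 11×90 − 23×43
  = −23×133 + 34×90
  = 34×622 − 159×133
So 133⁻¹ ≡ −159 ≡ 463 (mod 622).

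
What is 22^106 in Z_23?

Compute successive squares:
106 in binary is 1101010, i.e. 106 = 64 + 32 + 8 + 2.
22^1 ≡ 22 (mod 23)
22^2 ≡ 22^2 = 484 ≡ 1 (mod 23)
22^4 ≡ 1^2 = 1 (mod 23)
22^8 ≡ 1^2 = 1 (mod 23)
22^16 ≡ 1^2 = 1 (mod 23)
22^32 ≡ 1^2 = 1 (mod 23)
22^64 ≡ 1^2 = 1 (mod 23)
22^106 = 22^64 · 22^32 · 22^8 · 22^2 ≡ 1 · 1 · 1 · 1 (mod 23).
Accumulate the product:
1 · 1 = 1
1 · 1 = 1
1 · 1 = 1

1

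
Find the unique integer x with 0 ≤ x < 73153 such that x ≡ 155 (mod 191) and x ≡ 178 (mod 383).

191⁻¹ mod 383: 191×381 ≡ 1 (mod 383), so 191⁻¹ ≡ 381.
x = 155 + 191×((178 − 155)×381 mod 383) = 155 + 191×337 = 64522.
Check: 64522 mod 191 = 155, 64522 mod 383 = 178. ✓

64522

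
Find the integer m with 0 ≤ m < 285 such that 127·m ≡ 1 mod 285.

Run the extended Euclidean algorithm:
285 = 2·127 + 31
127 = 4·31 + 3
31 = 10·3 + 1
3 = 3·1 + 0
gcd(127, 285) = 1, so the inverse exists.
Back-substitute for 1:
1 = 1·31 − 10·3
  = −10·127 + 41·31
  = 41·285 − 92·127
So 127⁻¹ ≡ −92 ≡ 193 (mod 285).

193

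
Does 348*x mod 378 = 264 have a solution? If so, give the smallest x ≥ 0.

gcd(348, 378) = 6, and 6 | 264, so solutions exist.
Divide through by 6: 58*x = 44 (mod 63).
58⁻¹ ≡ 25 (mod 63).
x ≡ 25*44 ≡ 29 (mod 63).
The smallest non-negative solution is x = 29.

29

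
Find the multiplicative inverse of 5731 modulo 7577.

By the extended Euclidean algorithm:
7577 = 1·5731 + 1846
5731 = 3·1846 + 193
1846 = 9·193 + 109
193 = 1·109 + 84
109 = 1·84 + 25
84 = 3·25 + 9
25 = 2·9 + 7
9 = 1·7 + 2
7 = 3·2 + 1
2 = 2·1 + 0
gcd(5731, 7577) = 1, so the inverse exists.
Bézout: 1 = 2524·7577 − 3337·5731.
So 5731⁻¹ ≡ −3337 ≡ 4240 (mod 7577).

4240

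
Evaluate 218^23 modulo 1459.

Compute successive squares:
23 in binary is 10111, i.e. 23 = 16 + 4 + 2 + 1.
218^1 ≡ 218 (mod 1459)
218^2 ≡ 218^2 = 47524 ≡ 836 (mod 1459)
218^4 ≡ 836^2 = 698896 ≡ 35 (mod 1459)
218^8 ≡ 35^2 = 1225 (mod 1459)
218^16 ≡ 1225^2 = 1500625 ≡ 773 (mod 1459)
218^23 = 218^16 × 218^4 × 218^2 × 218^1 ≡ 773 × 35 × 836 × 218 (mod 1459).
Accumulate the product:
773 × 35 = 27055 ≡ 793
793 × 836 = 662948 ≡ 562
562 × 218 = 122516 ≡ 1419

1419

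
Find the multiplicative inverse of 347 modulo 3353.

Run the extended Euclidean algorithm:
3353 = 9*347 + 230
347 = 1*230 + 117
230 = 1*117 + 113
117 = 1*113 + 4
113 = 28*4 + 1
4 = 4*1 + 0
gcd(347, 3353) = 1, so the inverse exists.
Back-substitute for 1:
1 = 1*113 − 28*4
  = −28*117 + 29*113
  = 29*230 − 57*117
  = −57*347 + 86*230
  = 86*3353 − 831*347
So 347⁻¹ ≡ −831 ≡ 2522 (mod 3353).

2522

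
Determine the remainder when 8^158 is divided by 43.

11

By square-and-multiply:
158 in binary is 10011110, i.e. 158 = 128 + 16 + 8 + 4 + 2.
8^1 ≡ 8 (mod 43)
8^2 ≡ 8^2 = 64 ≡ 21 (mod 43)
8^4 ≡ 21^2 = 441 ≡ 11 (mod 43)
8^8 ≡ 11^2 = 121 ≡ 35 (mod 43)
8^16 ≡ 35^2 = 1225 ≡ 21 (mod 43)
8^32 ≡ 21^2 = 441 ≡ 11 (mod 43)
8^64 ≡ 11^2 = 121 ≡ 35 (mod 43)
8^128 ≡ 35^2 = 1225 ≡ 21 (mod 43)
8^158 = 8^128 × 8^16 × 8^8 × 8^4 × 8^2 ≡ 21 × 21 × 35 × 11 × 21 (mod 43).
Accumulate the product:
21 × 21 = 441 ≡ 11
11 × 35 = 385 ≡ 41
41 × 11 = 451 ≡ 21
21 × 21 = 441 ≡ 11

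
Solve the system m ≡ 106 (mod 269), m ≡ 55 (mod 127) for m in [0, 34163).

6024

269⁻¹ mod 127: 269*17 ≡ 1 (mod 127), so 269⁻¹ ≡ 17.
m = 106 + 269*((55 − 106)*17 mod 127) = 106 + 269*22 = 6024.
Check: 6024 mod 269 = 106, 6024 mod 127 = 55. ✓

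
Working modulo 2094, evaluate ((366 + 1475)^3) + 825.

1544

366 + 1475 = 1841
(1841)^3 ≡ 719 (mod 2094)
719 + 825 = 1544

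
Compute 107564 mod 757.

107564 = 142*757 + 70, so 107564 ≡ 70 (mod 757).

70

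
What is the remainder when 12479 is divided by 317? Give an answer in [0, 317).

12479 = 39*317 + 116, so 12479 ≡ 116 (mod 317).

116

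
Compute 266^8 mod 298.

244

266^1 ≡ 266 (mod 298)
266^2 ≡ 266^2 = 70756 ≡ 130 (mod 298)
266^4 ≡ 130^2 = 16900 ≡ 212 (mod 298)
266^8 ≡ 212^2 = 44944 ≡ 244 (mod 298)
So 266^8 ≡ 244 (mod 298).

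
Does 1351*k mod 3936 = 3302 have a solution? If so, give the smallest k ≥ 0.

gcd(1351, 3936) = 1, so a unique solution mod 3936 exists.
1351⁻¹ ≡ 1783 (mod 3936).
k ≡ 1783*3302 ≡ 3146 (mod 3936).

3146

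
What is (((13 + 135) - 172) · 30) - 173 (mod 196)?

87

13 + 135 = 148
148 - 172 = -24 ≡ 172 (mod 196)
172 · 30 = 5160 ≡ 64 (mod 196)
64 - 173 = -109 ≡ 87 (mod 196)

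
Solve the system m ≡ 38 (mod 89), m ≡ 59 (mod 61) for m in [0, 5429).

1462

89⁻¹ mod 61: 89×24 ≡ 1 (mod 61), so 89⁻¹ ≡ 24.
m = 38 + 89×((59 − 38)×24 mod 61) = 38 + 89×16 = 1462.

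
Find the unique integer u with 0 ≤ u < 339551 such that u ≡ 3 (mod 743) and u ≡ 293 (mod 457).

743⁻¹ mod 457: 743·155 ≡ 1 (mod 457), so 743⁻¹ ≡ 155.
u = 3 + 743·((293 − 3)·155 mod 457) = 3 + 743·164 = 121855.

121855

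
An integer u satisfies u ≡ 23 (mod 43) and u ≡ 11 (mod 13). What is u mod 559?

43⁻¹ mod 13: 43*10 ≡ 1 (mod 13), so 43⁻¹ ≡ 10.
u = 23 + 43*((11 − 23)*10 mod 13) = 23 + 43*10 = 453.
Check: 453 mod 43 = 23, 453 mod 13 = 11. ✓

453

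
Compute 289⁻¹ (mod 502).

469

502 = 1×289 + 213
289 = 1×213 + 76
213 = 2×76 + 61
76 = 1×61 + 15
61 = 4×15 + 1
15 = 15×1 + 0
gcd(289, 502) = 1, so the inverse exists.
Back-substitute for 1:
1 = 1×61 − 4×15
  = −4×76 + 5×61
  = 5×213 − 14×76
  = −14×289 + 19×213
  = 19×502 − 33×289
So 289⁻¹ ≡ −33 ≡ 469 (mod 502).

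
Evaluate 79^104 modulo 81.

Using repeated squaring:
79^1 ≡ 79 (mod 81)
79^2 ≡ 79^2 = 6241 ≡ 4 (mod 81)
79^4 ≡ 4^2 = 16 (mod 81)
79^8 ≡ 16^2 = 256 ≡ 13 (mod 81)
79^16 ≡ 13^2 = 169 ≡ 7 (mod 81)
79^32 ≡ 7^2 = 49 (mod 81)
79^64 ≡ 49^2 = 2401 ≡ 52 (mod 81)
79^104 = 79^64 × 79^32 × 79^8 ≡ 52 × 49 × 13 (mod 81).
Accumulate the product:
52 × 49 = 2548 ≡ 37
37 × 13 = 481 ≡ 76

76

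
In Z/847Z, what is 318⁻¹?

285

Run the extended Euclidean algorithm:
847 = 2·318 + 211
318 = 1·211 + 107
211 = 1·107 + 104
107 = 1·104 + 3
104 = 34·3 + 2
3 = 1·2 + 1
2 = 2·1 + 0
gcd(318, 847) = 1, so the inverse exists.
Back-substitute for 1:
1 = 1·3 − 1·2
  = −1·104 + 35·3
  = 35·107 − 36·104
  = −36·211 + 71·107
  = 71·318 − 107·211
  = −107·847 + 285·318
So 318⁻¹ ≡ 285 (mod 847).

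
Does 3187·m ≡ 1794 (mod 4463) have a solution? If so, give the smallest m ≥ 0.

2370

gcd(3187, 4463) = 1, so a unique solution mod 4463 exists.
3187⁻¹ ≡ 3718 (mod 4463).
m ≡ 3718·1794 ≡ 2370 (mod 4463).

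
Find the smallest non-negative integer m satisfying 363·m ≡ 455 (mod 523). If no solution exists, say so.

275

gcd(363, 523) = 1, so a unique solution mod 523 exists.
363⁻¹ ≡ 219 (mod 523).
m ≡ 219·455 ≡ 275 (mod 523).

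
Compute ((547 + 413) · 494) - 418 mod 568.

110

547 + 413 = 960 ≡ 392 (mod 568)
392 · 494 = 193648 ≡ 528 (mod 568)
528 - 418 = 110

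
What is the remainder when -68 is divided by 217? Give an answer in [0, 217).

149

-68 = -1×217 + 149, so -68 ≡ 149 (mod 217).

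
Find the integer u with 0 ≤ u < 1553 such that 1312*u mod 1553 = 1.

Apply the Euclidean algorithm and back-substitute:
1553 = 1×1312 + 241
1312 = 5×241 + 107
241 = 2×107 + 27
107 = 3×27 + 26
27 = 1×26 + 1
26 = 26×1 + 0
gcd(1312, 1553) = 1, so the inverse exists.
Back-substitute for 1:
1 = 1×27 − 1×26
  = −1×107 + 4×27
  = 4×241 − 9×107
  = −9×1312 + 49×241
  = 49×1553 − 58×1312
So 1312⁻¹ ≡ −58 ≡ 1495 (mod 1553).

1495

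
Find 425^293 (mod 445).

Using repeated squaring:
293 in binary is 100100101, i.e. 293 = 256 + 32 + 4 + 1.
425^1 ≡ 425 (mod 445)
425^2 ≡ 425^2 = 180625 ≡ 400 (mod 445)
425^4 ≡ 400^2 = 160000 ≡ 245 (mod 445)
425^8 ≡ 245^2 = 60025 ≡ 395 (mod 445)
425^16 ≡ 395^2 = 156025 ≡ 275 (mod 445)
425^32 ≡ 275^2 = 75625 ≡ 420 (mod 445)
425^64 ≡ 420^2 = 176400 ≡ 180 (mod 445)
425^128 ≡ 180^2 = 32400 ≡ 360 (mod 445)
425^256 ≡ 360^2 = 129600 ≡ 105 (mod 445)
425^293 = 425^256 · 425^32 · 425^4 · 425^1 ≡ 105 · 420 · 245 · 425 (mod 445).
Accumulate the product:
105 · 420 = 44100 ≡ 45
45 · 245 = 11025 ≡ 345
345 · 425 = 146625 ≡ 220

220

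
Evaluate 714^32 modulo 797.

By square-and-multiply:
714^1 ≡ 714 (mod 797)
714^2 ≡ 714^2 = 509796 ≡ 513 (mod 797)
714^4 ≡ 513^2 = 263169 ≡ 159 (mod 797)
714^8 ≡ 159^2 = 25281 ≡ 574 (mod 797)
714^16 ≡ 574^2 = 329476 ≡ 315 (mod 797)
714^32 ≡ 315^2 = 99225 ≡ 397 (mod 797)
So 714^32 ≡ 397 (mod 797).

397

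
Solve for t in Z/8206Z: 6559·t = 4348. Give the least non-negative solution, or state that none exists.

2080

gcd(6559, 8206) = 1, so a unique solution mod 8206 exists.
6559⁻¹ ≡ 6791 (mod 8206).
t ≡ 6791·4348 ≡ 2080 (mod 8206).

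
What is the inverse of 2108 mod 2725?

Apply the Euclidean algorithm and back-substitute:
2725 = 1*2108 + 617
2108 = 3*617 + 257
617 = 2*257 + 103
257 = 2*103 + 51
103 = 2*51 + 1
51 = 51*1 + 0
gcd(2108, 2725) = 1, so the inverse exists.
Bézout: 1 = 41*2725 − 53*2108.
So 2108⁻¹ ≡ −53 ≡ 2672 (mod 2725).

2672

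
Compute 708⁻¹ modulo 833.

813

Run the extended Euclidean algorithm:
833 = 1×708 + 125
708 = 5×125 + 83
125 = 1×83 + 42
83 = 1×42 + 41
42 = 1×41 + 1
41 = 41×1 + 0
gcd(708, 833) = 1, so the inverse exists.
Back-substitute for 1:
1 = 1×42 − 1×41
  = −1×83 + 2×42
  = 2×125 − 3×83
  = −3×708 + 17×125
  = 17×833 − 20×708
So 708⁻¹ ≡ −20 ≡ 813 (mod 833).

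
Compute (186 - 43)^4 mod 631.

425

186 - 43 = 143
(143)^4 ≡ 425 (mod 631)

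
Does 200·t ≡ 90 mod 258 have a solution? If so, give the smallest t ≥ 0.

gcd(200, 258) = 2, and 2 | 90, so solutions exist.
Divide through by 2: 100·t ≡ 45 mod 129.
100⁻¹ ≡ 40 (mod 129).
t ≡ 40·45 ≡ 123 (mod 129).
The smallest non-negative solution is t = 123.

123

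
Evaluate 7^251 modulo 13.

2

7^1 ≡ 7 (mod 13)
7^2 ≡ 7^2 = 49 ≡ 10 (mod 13)
7^4 ≡ 10^2 = 100 ≡ 9 (mod 13)
7^8 ≡ 9^2 = 81 ≡ 3 (mod 13)
7^16 ≡ 3^2 = 9 (mod 13)
7^32 ≡ 9^2 = 81 ≡ 3 (mod 13)
7^64 ≡ 3^2 = 9 (mod 13)
7^128 ≡ 9^2 = 81 ≡ 3 (mod 13)
7^251 = 7^128 × 7^64 × 7^32 × 7^16 × 7^8 × 7^2 × 7^1 ≡ 3 × 9 × 3 × 9 × 3 × 10 × 7 (mod 13).
Accumulate the product:
3 × 9 = 27 ≡ 1
1 × 3 = 3
3 × 9 = 27 ≡ 1
1 × 3 = 3
3 × 10 = 30 ≡ 4
4 × 7 = 28 ≡ 2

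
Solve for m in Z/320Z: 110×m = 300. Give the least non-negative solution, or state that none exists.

gcd(110, 320) = 10, and 10 | 300, so solutions exist.
Divide through by 10: 11×m ≡ 30 (mod 32).
11⁻¹ ≡ 3 (mod 32).
m ≡ 3×30 ≡ 26 (mod 32).
The smallest non-negative solution is m = 26.

26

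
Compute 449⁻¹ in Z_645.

By the extended Euclidean algorithm:
645 = 1·449 + 196
449 = 2·196 + 57
196 = 3·57 + 25
57 = 2·25 + 7
25 = 3·7 + 4
7 = 1·4 + 3
4 = 1·3 + 1
3 = 3·1 + 0
gcd(449, 645) = 1, so the inverse exists.
Back-substitute for 1:
1 = 1·4 − 1·3
  = −1·7 + 2·4
  = 2·25 − 7·7
  = −7·57 + 16·25
  = 16·196 − 55·57
  = −55·449 + 126·196
  = 126·645 − 181·449
So 449⁻¹ ≡ −181 ≡ 464 (mod 645).

464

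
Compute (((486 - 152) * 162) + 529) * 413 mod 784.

486 - 152 = 334
334 * 162 = 54108 ≡ 12 (mod 784)
12 + 529 = 541
541 * 413 = 223433 ≡ 777 (mod 784)

777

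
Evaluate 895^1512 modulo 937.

156

Compute successive squares:
1512 in binary is 10111101000, i.e. 1512 = 1024 + 256 + 128 + 64 + 32 + 8.
895^1 ≡ 895 (mod 937)
895^2 ≡ 895^2 = 801025 ≡ 827 (mod 937)
895^4 ≡ 827^2 = 683929 ≡ 856 (mod 937)
895^8 ≡ 856^2 = 732736 ≡ 2 (mod 937)
895^16 ≡ 2^2 = 4 (mod 937)
895^32 ≡ 4^2 = 16 (mod 937)
895^64 ≡ 16^2 = 256 (mod 937)
895^128 ≡ 256^2 = 65536 ≡ 883 (mod 937)
895^256 ≡ 883^2 = 779689 ≡ 105 (mod 937)
895^512 ≡ 105^2 = 11025 ≡ 718 (mod 937)
895^1024 ≡ 718^2 = 515524 ≡ 174 (mod 937)
895^1512 = 895^1024 × 895^256 × 895^128 × 895^64 × 895^32 × 895^8 ≡ 174 × 105 × 883 × 256 × 16 × 2 (mod 937).
Accumulate the product:
174 × 105 = 18270 ≡ 467
467 × 883 = 412361 ≡ 81
81 × 256 = 20736 ≡ 122
122 × 16 = 1952 ≡ 78
78 × 2 = 156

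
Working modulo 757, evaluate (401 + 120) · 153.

401 + 120 = 521
521 · 153 = 79713 ≡ 228 (mod 757)

228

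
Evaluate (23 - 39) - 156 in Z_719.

547

23 - 39 = -16 ≡ 703 (mod 719)
703 - 156 = 547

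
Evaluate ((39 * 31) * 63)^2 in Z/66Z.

39 * 31 = 1209 ≡ 21 (mod 66)
21 * 63 = 1323 ≡ 3 (mod 66)
(3)^2 ≡ 9 (mod 66)

9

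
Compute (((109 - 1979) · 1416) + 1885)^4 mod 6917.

109 - 1979 = -1870 ≡ 5047 (mod 6917)
5047 · 1416 = 7146552 ≡ 1291 (mod 6917)
1291 + 1885 = 3176
(3176)^4 ≡ 3576 (mod 6917)

3576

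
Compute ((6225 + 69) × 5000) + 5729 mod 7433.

4407

6225 + 69 = 6294
6294 × 5000 = 31470000 ≡ 6111 (mod 7433)
6111 + 5729 = 11840 ≡ 4407 (mod 7433)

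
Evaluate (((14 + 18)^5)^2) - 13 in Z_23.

5

14 + 18 = 32 ≡ 9 (mod 23)
(9)^5 ≡ 8 (mod 23)
(8)^2 ≡ 18 (mod 23)
18 - 13 = 5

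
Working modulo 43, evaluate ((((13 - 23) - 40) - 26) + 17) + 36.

20

13 - 23 = -10 ≡ 33 (mod 43)
33 - 40 = -7 ≡ 36 (mod 43)
36 - 26 = 10
10 + 17 = 27
27 + 36 = 63 ≡ 20 (mod 43)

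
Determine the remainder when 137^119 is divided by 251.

Compute successive squares:
119 in binary is 1110111, i.e. 119 = 64 + 32 + 16 + 4 + 2 + 1.
137^1 ≡ 137 (mod 251)
137^2 ≡ 137^2 = 18769 ≡ 195 (mod 251)
137^4 ≡ 195^2 = 38025 ≡ 124 (mod 251)
137^8 ≡ 124^2 = 15376 ≡ 65 (mod 251)
137^16 ≡ 65^2 = 4225 ≡ 209 (mod 251)
137^32 ≡ 209^2 = 43681 ≡ 7 (mod 251)
137^64 ≡ 7^2 = 49 (mod 251)
137^119 = 137^64 · 137^32 · 137^16 · 137^4 · 137^2 · 137^1 ≡ 49 · 7 · 209 · 124 · 195 · 137 (mod 251).
Accumulate the product:
49 · 7 = 343 ≡ 92
92 · 209 = 19228 ≡ 152
152 · 124 = 18848 ≡ 23
23 · 195 = 4485 ≡ 218
218 · 137 = 29866 ≡ 248

248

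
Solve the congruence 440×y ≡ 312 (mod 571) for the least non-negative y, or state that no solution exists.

gcd(440, 571) = 1, so a unique solution mod 571 exists.
440⁻¹ ≡ 401 (mod 571).
y ≡ 401×312 ≡ 63 (mod 571).

63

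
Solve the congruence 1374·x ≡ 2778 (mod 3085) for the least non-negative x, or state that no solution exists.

487

gcd(1374, 3085) = 1, so a unique solution mod 3085 exists.
1374⁻¹ ≡ 119 (mod 3085).
x ≡ 119·2778 ≡ 487 (mod 3085).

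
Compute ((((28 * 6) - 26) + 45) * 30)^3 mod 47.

25

28 * 6 = 168 ≡ 27 (mod 47)
27 - 26 = 1
1 + 45 = 46
46 * 30 = 1380 ≡ 17 (mod 47)
(17)^3 ≡ 25 (mod 47)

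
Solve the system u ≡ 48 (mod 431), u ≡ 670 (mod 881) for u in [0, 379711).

431⁻¹ mod 881: 431·139 ≡ 1 (mod 881), so 431⁻¹ ≡ 139.
u = 48 + 431·((670 − 48)·139 mod 881) = 48 + 431·120 = 51768.
Check: 51768 mod 431 = 48, 51768 mod 881 = 670. ✓

51768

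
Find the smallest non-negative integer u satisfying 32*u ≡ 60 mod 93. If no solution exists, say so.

60

gcd(32, 93) = 1, so a unique solution mod 93 exists.
32⁻¹ ≡ 32 (mod 93).
u ≡ 32*60 ≡ 60 (mod 93).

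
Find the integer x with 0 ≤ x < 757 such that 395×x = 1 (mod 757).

23

757 = 1×395 + 362
395 = 1×362 + 33
362 = 10×33 + 32
33 = 1×32 + 1
32 = 32×1 + 0
gcd(395, 757) = 1, so the inverse exists.
Back-substitute for 1:
1 = 1×33 − 1×32
  = −1×362 + 11×33
  = 11×395 − 12×362
  = −12×757 + 23×395
So 395⁻¹ ≡ 23 (mod 757).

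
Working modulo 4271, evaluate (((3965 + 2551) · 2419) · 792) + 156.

3965 + 2551 = 6516 ≡ 2245 (mod 4271)
2245 · 2419 = 5430655 ≡ 2214 (mod 4271)
2214 · 792 = 1753488 ≡ 2378 (mod 4271)
2378 + 156 = 2534

2534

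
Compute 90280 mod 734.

90280 = 122*734 + 732, so 90280 ≡ 732 (mod 734).

732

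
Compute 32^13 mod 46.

By square-and-multiply:
32^1 ≡ 32 (mod 46)
32^2 ≡ 32^2 = 1024 ≡ 12 (mod 46)
32^4 ≡ 12^2 = 144 ≡ 6 (mod 46)
32^8 ≡ 6^2 = 36 (mod 46)
32^13 = 32^8 · 32^4 · 32^1 ≡ 36 · 6 · 32 (mod 46).
Accumulate the product:
36 · 6 = 216 ≡ 32
32 · 32 = 1024 ≡ 12

12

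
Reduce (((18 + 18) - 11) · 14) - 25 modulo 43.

18 + 18 = 36
36 - 11 = 25
25 · 14 = 350 ≡ 6 (mod 43)
6 - 25 = -19 ≡ 24 (mod 43)

24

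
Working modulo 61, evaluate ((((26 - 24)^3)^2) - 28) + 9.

26 - 24 = 2
(2)^3 ≡ 8 (mod 61)
(8)^2 ≡ 3 (mod 61)
3 - 28 = -25 ≡ 36 (mod 61)
36 + 9 = 45

45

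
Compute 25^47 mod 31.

47 in binary is 101111, i.e. 47 = 32 + 8 + 4 + 2 + 1.
25^1 ≡ 25 (mod 31)
25^2 ≡ 25^2 = 625 ≡ 5 (mod 31)
25^4 ≡ 5^2 = 25 (mod 31)
25^8 ≡ 25^2 = 625 ≡ 5 (mod 31)
25^16 ≡ 5^2 = 25 (mod 31)
25^32 ≡ 25^2 = 625 ≡ 5 (mod 31)
25^47 = 25^32 × 25^8 × 25^4 × 25^2 × 25^1 ≡ 5 × 5 × 25 × 5 × 25 (mod 31).
Accumulate the product:
5 × 5 = 25
25 × 25 = 625 ≡ 5
5 × 5 = 25
25 × 25 = 625 ≡ 5

5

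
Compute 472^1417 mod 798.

1417 in binary is 10110001001, i.e. 1417 = 1024 + 256 + 128 + 8 + 1.
472^1 ≡ 472 (mod 798)
472^2 ≡ 472^2 = 222784 ≡ 142 (mod 798)
472^4 ≡ 142^2 = 20164 ≡ 214 (mod 798)
472^8 ≡ 214^2 = 45796 ≡ 310 (mod 798)
472^16 ≡ 310^2 = 96100 ≡ 340 (mod 798)
472^32 ≡ 340^2 = 115600 ≡ 688 (mod 798)
472^64 ≡ 688^2 = 473344 ≡ 130 (mod 798)
472^128 ≡ 130^2 = 16900 ≡ 142 (mod 798)
472^256 ≡ 142^2 = 20164 ≡ 214 (mod 798)
472^512 ≡ 214^2 = 45796 ≡ 310 (mod 798)
472^1024 ≡ 310^2 = 96100 ≡ 340 (mod 798)
472^1417 = 472^1024 * 472^256 * 472^128 * 472^8 * 472^1 ≡ 340 * 214 * 142 * 310 * 472 (mod 798).
Accumulate the product:
340 * 214 = 72760 ≡ 142
142 * 142 = 20164 ≡ 214
214 * 310 = 66340 ≡ 106
106 * 472 = 50032 ≡ 556

556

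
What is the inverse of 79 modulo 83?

62

83 = 1×79 + 4
79 = 19×4 + 3
4 = 1×3 + 1
3 = 3×1 + 0
gcd(79, 83) = 1, so the inverse exists.
Back-substitute for 1:
1 = 1×4 − 1×3
  = −1×79 + 20×4
  = 20×83 − 21×79
So 79⁻¹ ≡ −21 ≡ 62 (mod 83).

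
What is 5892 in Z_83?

5892 = 70×83 + 82, so 5892 ≡ 82 (mod 83).

82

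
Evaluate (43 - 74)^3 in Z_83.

43 - 74 = -31 ≡ 52 (mod 83)
(52)^3 ≡ 6 (mod 83)

6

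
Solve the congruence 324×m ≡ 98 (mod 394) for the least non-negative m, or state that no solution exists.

38

gcd(324, 394) = 2, and 2 | 98, so solutions exist.
Divide through by 2: 162×m ≡ 49 mod 197.
162⁻¹ ≡ 45 (mod 197).
m ≡ 45×49 ≡ 38 (mod 197).
The smallest non-negative solution is m = 38.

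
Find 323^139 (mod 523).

Using repeated squaring:
139 in binary is 10001011, i.e. 139 = 128 + 8 + 2 + 1.
323^1 ≡ 323 (mod 523)
323^2 ≡ 323^2 = 104329 ≡ 252 (mod 523)
323^4 ≡ 252^2 = 63504 ≡ 221 (mod 523)
323^8 ≡ 221^2 = 48841 ≡ 202 (mod 523)
323^16 ≡ 202^2 = 40804 ≡ 10 (mod 523)
323^32 ≡ 10^2 = 100 (mod 523)
323^64 ≡ 100^2 = 10000 ≡ 63 (mod 523)
323^128 ≡ 63^2 = 3969 ≡ 308 (mod 523)
323^139 = 323^128 · 323^8 · 323^2 · 323^1 ≡ 308 · 202 · 252 · 323 (mod 523).
Accumulate the product:
308 · 202 = 62216 ≡ 502
502 · 252 = 126504 ≡ 461
461 · 323 = 148903 ≡ 371

371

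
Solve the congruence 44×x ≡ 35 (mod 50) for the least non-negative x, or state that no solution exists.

no solution

gcd(44, 50) = 2, and 2 does not divide 35.
So the congruence has no solution.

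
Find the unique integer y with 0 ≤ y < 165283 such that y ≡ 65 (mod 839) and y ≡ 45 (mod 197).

839⁻¹ mod 197: 839·85 ≡ 1 (mod 197), so 839⁻¹ ≡ 85.
y = 65 + 839·((45 − 65)·85 mod 197) = 65 + 839·73 = 61312.

61312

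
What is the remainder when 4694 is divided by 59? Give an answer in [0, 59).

4694 = 79*59 + 33, so 4694 ≡ 33 (mod 59).

33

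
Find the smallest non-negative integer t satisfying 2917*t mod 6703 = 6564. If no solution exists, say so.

gcd(2917, 6703) = 1, so a unique solution mod 6703 exists.
2917⁻¹ ≡ 1319 (mod 6703).
t ≡ 1319*6564 ≡ 4343 (mod 6703).

4343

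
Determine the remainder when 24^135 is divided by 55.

Using repeated squaring:
135 in binary is 10000111, i.e. 135 = 128 + 4 + 2 + 1.
24^1 ≡ 24 (mod 55)
24^2 ≡ 24^2 = 576 ≡ 26 (mod 55)
24^4 ≡ 26^2 = 676 ≡ 16 (mod 55)
24^8 ≡ 16^2 = 256 ≡ 36 (mod 55)
24^16 ≡ 36^2 = 1296 ≡ 31 (mod 55)
24^32 ≡ 31^2 = 961 ≡ 26 (mod 55)
24^64 ≡ 26^2 = 676 ≡ 16 (mod 55)
24^128 ≡ 16^2 = 256 ≡ 36 (mod 55)
24^135 = 24^128 × 24^4 × 24^2 × 24^1 ≡ 36 × 16 × 26 × 24 (mod 55).
Accumulate the product:
36 × 16 = 576 ≡ 26
26 × 26 = 676 ≡ 16
16 × 24 = 384 ≡ 54

54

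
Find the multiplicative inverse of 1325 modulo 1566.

1553

By the extended Euclidean algorithm:
1566 = 1*1325 + 241
1325 = 5*241 + 120
241 = 2*120 + 1
120 = 120*1 + 0
gcd(1325, 1566) = 1, so the inverse exists.
Back-substitute for 1:
1 = 1*241 − 2*120
  = −2*1325 + 11*241
  = 11*1566 − 13*1325
So 1325⁻¹ ≡ −13 ≡ 1553 (mod 1566).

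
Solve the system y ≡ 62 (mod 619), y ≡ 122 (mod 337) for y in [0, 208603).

619⁻¹ mod 337: 619·49 ≡ 1 (mod 337), so 619⁻¹ ≡ 49.
y = 62 + 619·((122 − 62)·49 mod 337) = 62 + 619·244 = 151098.
Check: 151098 mod 619 = 62, 151098 mod 337 = 122. ✓

151098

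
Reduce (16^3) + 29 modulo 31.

2

(16)^3 ≡ 4 (mod 31)
4 + 29 = 33 ≡ 2 (mod 31)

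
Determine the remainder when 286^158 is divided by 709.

158 in binary is 10011110, i.e. 158 = 128 + 16 + 8 + 4 + 2.
286^1 ≡ 286 (mod 709)
286^2 ≡ 286^2 = 81796 ≡ 261 (mod 709)
286^4 ≡ 261^2 = 68121 ≡ 57 (mod 709)
286^8 ≡ 57^2 = 3249 ≡ 413 (mod 709)
286^16 ≡ 413^2 = 170569 ≡ 409 (mod 709)
286^32 ≡ 409^2 = 167281 ≡ 666 (mod 709)
286^64 ≡ 666^2 = 443556 ≡ 431 (mod 709)
286^128 ≡ 431^2 = 185761 ≡ 3 (mod 709)
286^158 = 286^128 · 286^16 · 286^8 · 286^4 · 286^2 ≡ 3 · 409 · 413 · 57 · 261 (mod 709).
Accumulate the product:
3 · 409 = 1227 ≡ 518
518 · 413 = 213934 ≡ 525
525 · 57 = 29925 ≡ 147
147 · 261 = 38367 ≡ 81

81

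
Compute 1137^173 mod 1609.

By square-and-multiply:
173 in binary is 10101101, i.e. 173 = 128 + 32 + 8 + 4 + 1.
1137^1 ≡ 1137 (mod 1609)
1137^2 ≡ 1137^2 = 1292769 ≡ 742 (mod 1609)
1137^4 ≡ 742^2 = 550564 ≡ 286 (mod 1609)
1137^8 ≡ 286^2 = 81796 ≡ 1346 (mod 1609)
1137^16 ≡ 1346^2 = 1811716 ≡ 1591 (mod 1609)
1137^32 ≡ 1591^2 = 2531281 ≡ 324 (mod 1609)
1137^64 ≡ 324^2 = 104976 ≡ 391 (mod 1609)
1137^128 ≡ 391^2 = 152881 ≡ 26 (mod 1609)
1137^173 = 1137^128 * 1137^32 * 1137^8 * 1137^4 * 1137^1 ≡ 26 * 324 * 1346 * 286 * 1137 (mod 1609).
Accumulate the product:
26 * 324 = 8424 ≡ 379
379 * 1346 = 510134 ≡ 81
81 * 286 = 23166 ≡ 640
640 * 1137 = 727680 ≡ 412

412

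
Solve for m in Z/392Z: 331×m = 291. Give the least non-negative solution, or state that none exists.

gcd(331, 392) = 1, so a unique solution mod 392 exists.
331⁻¹ ≡ 347 (mod 392).
m ≡ 347×291 ≡ 233 (mod 392).

233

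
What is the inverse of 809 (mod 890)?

Apply the Euclidean algorithm and back-substitute:
890 = 1*809 + 81
809 = 9*81 + 80
81 = 1*80 + 1
80 = 80*1 + 0
gcd(809, 890) = 1, so the inverse exists.
Bézout: 1 = 10*890 − 11*809.
So 809⁻¹ ≡ −11 ≡ 879 (mod 890).

879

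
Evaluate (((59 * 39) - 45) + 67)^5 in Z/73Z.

58

59 * 39 = 2301 ≡ 38 (mod 73)
38 - 45 = -7 ≡ 66 (mod 73)
66 + 67 = 133 ≡ 60 (mod 73)
(60)^5 ≡ 58 (mod 73)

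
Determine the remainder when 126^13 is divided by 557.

269

13 in binary is 1101, i.e. 13 = 8 + 4 + 1.
126^1 ≡ 126 (mod 557)
126^2 ≡ 126^2 = 15876 ≡ 280 (mod 557)
126^4 ≡ 280^2 = 78400 ≡ 420 (mod 557)
126^8 ≡ 420^2 = 176400 ≡ 388 (mod 557)
126^13 = 126^8 · 126^4 · 126^1 ≡ 388 · 420 · 126 (mod 557).
Accumulate the product:
388 · 420 = 162960 ≡ 316
316 · 126 = 39816 ≡ 269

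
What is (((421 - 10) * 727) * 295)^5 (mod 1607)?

450

421 - 10 = 411
411 * 727 = 298797 ≡ 1502 (mod 1607)
1502 * 295 = 443090 ≡ 1165 (mod 1607)
(1165)^5 ≡ 450 (mod 1607)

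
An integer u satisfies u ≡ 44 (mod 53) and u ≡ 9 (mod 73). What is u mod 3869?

53⁻¹ mod 73: 53×62 ≡ 1 (mod 73), so 53⁻¹ ≡ 62.
u = 44 + 53×((9 − 44)×62 mod 73) = 44 + 53×20 = 1104.
Check: 1104 mod 53 = 44, 1104 mod 73 = 9. ✓

1104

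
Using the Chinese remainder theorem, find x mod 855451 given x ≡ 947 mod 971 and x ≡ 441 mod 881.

147568

971⁻¹ mod 881: 971*186 ≡ 1 (mod 881), so 971⁻¹ ≡ 186.
x = 947 + 971*((441 − 947)*186 mod 881) = 947 + 971*151 = 147568.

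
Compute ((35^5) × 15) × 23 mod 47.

11

(35)^5 ≡ 33 (mod 47)
33 × 15 = 495 ≡ 25 (mod 47)
25 × 23 = 575 ≡ 11 (mod 47)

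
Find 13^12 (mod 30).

1

Using repeated squaring:
12 in binary is 1100, i.e. 12 = 8 + 4.
13^1 ≡ 13 (mod 30)
13^2 ≡ 13^2 = 169 ≡ 19 (mod 30)
13^4 ≡ 19^2 = 361 ≡ 1 (mod 30)
13^8 ≡ 1^2 = 1 (mod 30)
13^12 = 13^8 * 13^4 ≡ 1 * 1 (mod 30).
1 * 1 = 1 ≡ 1 (mod 30).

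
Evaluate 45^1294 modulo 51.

9

1294 in binary is 10100001110, i.e. 1294 = 1024 + 256 + 8 + 4 + 2.
45^1 ≡ 45 (mod 51)
45^2 ≡ 45^2 = 2025 ≡ 36 (mod 51)
45^4 ≡ 36^2 = 1296 ≡ 21 (mod 51)
45^8 ≡ 21^2 = 441 ≡ 33 (mod 51)
45^16 ≡ 33^2 = 1089 ≡ 18 (mod 51)
45^32 ≡ 18^2 = 324 ≡ 18 (mod 51)
45^64 ≡ 18^2 = 324 ≡ 18 (mod 51)
45^128 ≡ 18^2 = 324 ≡ 18 (mod 51)
45^256 ≡ 18^2 = 324 ≡ 18 (mod 51)
45^512 ≡ 18^2 = 324 ≡ 18 (mod 51)
45^1024 ≡ 18^2 = 324 ≡ 18 (mod 51)
45^1294 = 45^1024 × 45^256 × 45^8 × 45^4 × 45^2 ≡ 18 × 18 × 33 × 21 × 36 (mod 51).
Accumulate the product:
18 × 18 = 324 ≡ 18
18 × 33 = 594 ≡ 33
33 × 21 = 693 ≡ 30
30 × 36 = 1080 ≡ 9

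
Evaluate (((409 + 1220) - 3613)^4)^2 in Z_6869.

409 + 1220 = 1629
1629 - 3613 = -1984 ≡ 4885 (mod 6869)
(4885)^4 ≡ 5595 (mod 6869)
(5595)^2 ≡ 1992 (mod 6869)

1992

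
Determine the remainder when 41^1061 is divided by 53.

35

Using repeated squaring:
1061 in binary is 10000100101, i.e. 1061 = 1024 + 32 + 4 + 1.
41^1 ≡ 41 (mod 53)
41^2 ≡ 41^2 = 1681 ≡ 38 (mod 53)
41^4 ≡ 38^2 = 1444 ≡ 13 (mod 53)
41^8 ≡ 13^2 = 169 ≡ 10 (mod 53)
41^16 ≡ 10^2 = 100 ≡ 47 (mod 53)
41^32 ≡ 47^2 = 2209 ≡ 36 (mod 53)
41^64 ≡ 36^2 = 1296 ≡ 24 (mod 53)
41^128 ≡ 24^2 = 576 ≡ 46 (mod 53)
41^256 ≡ 46^2 = 2116 ≡ 49 (mod 53)
41^512 ≡ 49^2 = 2401 ≡ 16 (mod 53)
41^1024 ≡ 16^2 = 256 ≡ 44 (mod 53)
41^1061 = 41^1024 × 41^32 × 41^4 × 41^1 ≡ 44 × 36 × 13 × 41 (mod 53).
Accumulate the product:
44 × 36 = 1584 ≡ 47
47 × 13 = 611 ≡ 28
28 × 41 = 1148 ≡ 35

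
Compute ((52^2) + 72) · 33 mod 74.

(52)^2 ≡ 40 (mod 74)
40 + 72 = 112 ≡ 38 (mod 74)
38 · 33 = 1254 ≡ 70 (mod 74)

70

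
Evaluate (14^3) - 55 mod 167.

(14)^3 ≡ 72 (mod 167)
72 - 55 = 17

17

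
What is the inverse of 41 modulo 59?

36

By the extended Euclidean algorithm:
59 = 1×41 + 18
41 = 2×18 + 5
18 = 3×5 + 3
5 = 1×3 + 2
3 = 1×2 + 1
2 = 2×1 + 0
gcd(41, 59) = 1, so the inverse exists.
Bézout: 1 = 16×59 − 23×41.
So 41⁻¹ ≡ −23 ≡ 36 (mod 59).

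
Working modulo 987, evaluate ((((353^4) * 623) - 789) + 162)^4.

(353)^4 ≡ 802 (mod 987)
802 * 623 = 499646 ≡ 224 (mod 987)
224 - 789 = -565 ≡ 422 (mod 987)
422 + 162 = 584
(584)^4 ≡ 529 (mod 987)

529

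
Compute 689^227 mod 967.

286

By square-and-multiply:
689^1 ≡ 689 (mod 967)
689^2 ≡ 689^2 = 474721 ≡ 891 (mod 967)
689^4 ≡ 891^2 = 793881 ≡ 941 (mod 967)
689^8 ≡ 941^2 = 885481 ≡ 676 (mod 967)
689^16 ≡ 676^2 = 456976 ≡ 552 (mod 967)
689^32 ≡ 552^2 = 304704 ≡ 99 (mod 967)
689^64 ≡ 99^2 = 9801 ≡ 131 (mod 967)
689^128 ≡ 131^2 = 17161 ≡ 722 (mod 967)
689^227 = 689^128 × 689^64 × 689^32 × 689^2 × 689^1 ≡ 722 × 131 × 99 × 891 × 689 (mod 967).
Accumulate the product:
722 × 131 = 94582 ≡ 783
783 × 99 = 77517 ≡ 157
157 × 891 = 139887 ≡ 639
639 × 689 = 440271 ≡ 286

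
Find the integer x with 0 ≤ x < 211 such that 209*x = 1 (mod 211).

105

211 = 1*209 + 2
209 = 104*2 + 1
2 = 2*1 + 0
gcd(209, 211) = 1, so the inverse exists.
Bézout: 1 = −104*211 + 105*209.
So 209⁻¹ ≡ 105 (mod 211).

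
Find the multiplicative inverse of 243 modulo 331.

Apply the Euclidean algorithm and back-substitute:
331 = 1*243 + 88
243 = 2*88 + 67
88 = 1*67 + 21
67 = 3*21 + 4
21 = 5*4 + 1
4 = 4*1 + 0
gcd(243, 331) = 1, so the inverse exists.
Back-substitute for 1:
1 = 1*21 − 5*4
  = −5*67 + 16*21
  = 16*88 − 21*67
  = −21*243 + 58*88
  = 58*331 − 79*243
So 243⁻¹ ≡ −79 ≡ 252 (mod 331).

252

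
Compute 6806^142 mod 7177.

3759

6806^1 ≡ 6806 (mod 7177)
6806^2 ≡ 6806^2 = 46321636 ≡ 1278 (mod 7177)
6806^4 ≡ 1278^2 = 1633284 ≡ 4105 (mod 7177)
6806^8 ≡ 4105^2 = 16851025 ≡ 6606 (mod 7177)
6806^16 ≡ 6606^2 = 43639236 ≡ 3076 (mod 7177)
6806^32 ≡ 3076^2 = 9461776 ≡ 2490 (mod 7177)
6806^64 ≡ 2490^2 = 6200100 ≡ 6349 (mod 7177)
6806^128 ≡ 6349^2 = 40309801 ≡ 3769 (mod 7177)
6806^142 = 6806^128 * 6806^8 * 6806^4 * 6806^2 ≡ 3769 * 6606 * 4105 * 1278 (mod 7177).
Accumulate the product:
3769 * 6606 = 24898014 ≡ 1001
1001 * 4105 = 4109105 ≡ 3861
3861 * 1278 = 4934358 ≡ 3759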